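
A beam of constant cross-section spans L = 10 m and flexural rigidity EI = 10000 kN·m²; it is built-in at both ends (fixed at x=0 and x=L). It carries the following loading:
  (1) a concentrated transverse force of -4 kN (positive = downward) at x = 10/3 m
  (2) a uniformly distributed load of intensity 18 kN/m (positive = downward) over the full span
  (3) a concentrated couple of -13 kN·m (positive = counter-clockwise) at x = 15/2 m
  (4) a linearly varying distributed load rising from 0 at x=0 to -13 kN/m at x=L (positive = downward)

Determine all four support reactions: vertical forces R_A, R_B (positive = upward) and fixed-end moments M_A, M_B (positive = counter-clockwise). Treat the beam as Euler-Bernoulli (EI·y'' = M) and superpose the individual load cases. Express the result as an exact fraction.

Load 1 — point force P=-4 kN at a=10/3 m (b=L-a=20/3):
  R_A = Pb²(3a+b)/L³ = (-4)·(20/3)²·(3·(10/3)+(20/3))/10³ = -80/27 kN
  M_A = Pab²/L² = (-4)·(10/3)·(20/3)²/10² = -160/27 kN·m
  R_B = Pa²(a+3b)/L³ = (-4)·(10/3)²·((10/3)+3·(20/3))/10³ = -28/27 kN
  M_B = -Pa²b/L² = -(-4)·(10/3)²·(20/3)/10² = 80/27 kN·m
Load 2 — uniform load w=18 kN/m over full span:
  R_A = wL/2 = 18·10/2 = 90 kN
  M_A = wL²/12 = 18·10²/12 = 150 kN·m
  R_B = wL/2 = 18·10/2 = 90 kN
  M_B = -wL²/12 = -18·10²/12 = -150 kN·m
Load 3 — applied couple M₀=-13 kN·m at a=15/2 m (b=L-a=5/2):
  R_A = 6M₀ab/L³ = 6·(-13)·(15/2)·(5/2)/10³ = -117/80 kN
  M_A = M₀b(2a-b)/L² = (-13)·(5/2)·(2·(15/2)-(5/2))/10² = -65/16 kN·m
  R_B = -6M₀ab/L³ = -6·(-13)·(15/2)·(5/2)/10³ = 117/80 kN
  M_B = M₀a(2b-a)/L² = (-13)·(15/2)·(2·(5/2)-(15/2))/10² = 39/16 kN·m
Load 4 — triangular load w₀=-13 kN/m (0→w₀ over full span):
  R_A = 3w₀L/20 = 3·(-13)·10/20 = -39/2 kN
  M_A = w₀L²/30 = (-13)·10²/30 = -130/3 kN·m
  R_B = 7w₀L/20 = 7·(-13)·10/20 = -91/2 kN
  M_B = -w₀L²/20 = -(-13)·10²/20 = 65 kN·m
Superposition: R_A = 142721/2160 kN, M_A = 41765/432 kN·m, R_B = 97039/2160 kN, M_B = -34387/432 kN·m

R_A = 142721/2160 kN, M_A = 41765/432 kN·m, R_B = 97039/2160 kN, M_B = -34387/432 kN·m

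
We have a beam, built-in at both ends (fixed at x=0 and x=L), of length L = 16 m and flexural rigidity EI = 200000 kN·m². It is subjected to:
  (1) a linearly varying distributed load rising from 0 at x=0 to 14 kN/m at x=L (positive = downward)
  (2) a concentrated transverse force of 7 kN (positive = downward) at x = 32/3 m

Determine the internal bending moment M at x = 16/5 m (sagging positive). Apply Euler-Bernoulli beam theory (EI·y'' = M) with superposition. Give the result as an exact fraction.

M(16/5) = -21616/1125 kN·m

Load 1 — triangular load w₀=14 kN/m (0→w₀ over full span):
  M_1 = 3w₀Lx/20 - w₀L²/30 - w₀x³/(6L) = 3·14·16·(16/5)/20 - 14·16²/30 - 14·(16/5)³/(6·16) = -6272/375 kN·m
Load 2 — point force P=7 kN at a=32/3 m (b=L-a=16/3):
  M_2 = Pb²(3a+b)x/L³ - Pab²/L²  [x≤a] = 7·(16/3)²·(3·(32/3)+(16/3))·(16/5)/16³ - 7·(32/3)·(16/3)²/16² = -112/45 kN·m
Superposition: M = Σ M_i = -21616/1125 kN·m ≈ -19.214222 kN·m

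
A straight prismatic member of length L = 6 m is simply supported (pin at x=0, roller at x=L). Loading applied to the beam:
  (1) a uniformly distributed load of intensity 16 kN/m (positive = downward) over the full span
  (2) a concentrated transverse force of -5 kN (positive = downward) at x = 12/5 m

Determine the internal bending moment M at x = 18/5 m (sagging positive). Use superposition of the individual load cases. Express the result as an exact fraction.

M(18/5) = 1608/25 kN·m

Load 1 — uniform load w=16 kN/m over full span:
  M_1 = wx(L-x)/2 = 16·(18/5)·(6-(18/5))/2 = 1728/25 kN·m
Load 2 — point force P=-5 kN at a=12/5 m (b=L-a=18/5):
  M_2 = Pa(L-x)/L  [x>a] = (-5)·(12/5)·(6-(18/5))/6 = -24/5 kN·m
Superposition: M = Σ M_i = 1608/25 kN·m ≈ 64.320000 kN·m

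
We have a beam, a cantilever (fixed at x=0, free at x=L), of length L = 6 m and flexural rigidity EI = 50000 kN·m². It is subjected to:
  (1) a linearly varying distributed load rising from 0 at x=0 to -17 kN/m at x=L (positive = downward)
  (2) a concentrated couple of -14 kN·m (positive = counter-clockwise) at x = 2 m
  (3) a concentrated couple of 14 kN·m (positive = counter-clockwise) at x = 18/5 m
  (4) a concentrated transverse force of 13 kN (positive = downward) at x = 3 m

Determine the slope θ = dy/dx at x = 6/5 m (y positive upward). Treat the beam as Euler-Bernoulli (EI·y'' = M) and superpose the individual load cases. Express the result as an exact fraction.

Load 1 — triangular load w₀=-17 kN/m (0→w₀ over full span):
  θ_1 = (w₀Lx²/4-w₀L²x/3-w₀x⁴/(24L))/EI = ((-17)·6·(6/5)²/4-(-17)·6²·(6/5)/3-(-17)·(6/5)⁴/(24·6))/50000 = 130203/31250000 rad
Load 2 — applied couple M₀=-14 kN·m at a=2 m (b=L-a=4):
  θ_2 = M₀x/EI  [x≤a] = (-14)·(6/5)/50000 = -21/62500 rad
Load 3 — applied couple M₀=14 kN·m at a=18/5 m (b=L-a=12/5):
  θ_3 = M₀x/EI  [x≤a] = 14·(6/5)/50000 = 21/62500 rad
Load 4 — point force P=13 kN at a=3 m (b=L-a=3):
  θ_4 = -Px(2a-x)/(2EI)  [x≤a] = -13·(6/5)·(2·3-(6/5))/(2·50000) = -117/156250 rad
Superposition: θ = Σ θ_i = 106803/31250000 rad ≈ 0.003418 rad

θ(6/5) = 106803/31250000 rad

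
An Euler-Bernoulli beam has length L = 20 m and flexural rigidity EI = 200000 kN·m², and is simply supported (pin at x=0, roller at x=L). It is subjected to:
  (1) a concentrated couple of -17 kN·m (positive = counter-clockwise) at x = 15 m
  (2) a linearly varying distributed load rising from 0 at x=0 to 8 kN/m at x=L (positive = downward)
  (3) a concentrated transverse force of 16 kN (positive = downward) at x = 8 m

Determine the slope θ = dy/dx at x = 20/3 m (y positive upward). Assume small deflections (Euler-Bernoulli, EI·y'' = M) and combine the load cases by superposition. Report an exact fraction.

θ(20/3) = -8299787/1944000000 rad

Load 1 — applied couple M₀=-17 kN·m at a=15 m (b=L-a=5):
  θ_1 = (M₀x²/(2L)+C₁)/EI  [x≤a] with C₁=M₀(3b²-L²)/(6L)=1105/24 = ((-17)·(20/3)²/(2·20)+(1105/24))/200000 = 391/2880000 rad
Load 2 — triangular load w₀=8 kN/m (0→w₀ over full span):
  θ_2 = -w₀(7L⁴-30L²x²+15x⁴)/(360LEI) = -8·(7·20⁴-30·20²·(20/3)²+15·(20/3)⁴)/(360·20·200000) = -104/30375 rad
Load 3 — point force P=16 kN at a=8 m (b=L-a=12):
  θ_3 = -Pb(L²-b²-3x²)/(6LEI)  [x≤a] = -16·12·(20²-12²-3·(20/3)²)/(6·20·200000) = -46/46875 rad
Superposition: θ = Σ θ_i = -8299787/1944000000 rad ≈ -0.004269 rad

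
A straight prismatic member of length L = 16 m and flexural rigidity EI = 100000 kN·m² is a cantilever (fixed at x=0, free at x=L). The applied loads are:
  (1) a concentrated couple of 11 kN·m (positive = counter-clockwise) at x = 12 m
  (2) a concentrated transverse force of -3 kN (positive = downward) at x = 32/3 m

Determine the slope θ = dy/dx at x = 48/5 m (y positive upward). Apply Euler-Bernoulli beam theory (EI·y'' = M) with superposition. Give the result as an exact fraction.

θ(48/5) = 429/156250 rad

Load 1 — applied couple M₀=11 kN·m at a=12 m (b=L-a=4):
  θ_1 = M₀x/EI  [x≤a] = 11·(48/5)/100000 = 33/31250 rad
Load 2 — point force P=-3 kN at a=32/3 m (b=L-a=16/3):
  θ_2 = -Px(2a-x)/(2EI)  [x≤a] = -(-3)·(48/5)·(2·(32/3)-(48/5))/(2·100000) = 132/78125 rad
Superposition: θ = Σ θ_i = 429/156250 rad ≈ 0.002746 rad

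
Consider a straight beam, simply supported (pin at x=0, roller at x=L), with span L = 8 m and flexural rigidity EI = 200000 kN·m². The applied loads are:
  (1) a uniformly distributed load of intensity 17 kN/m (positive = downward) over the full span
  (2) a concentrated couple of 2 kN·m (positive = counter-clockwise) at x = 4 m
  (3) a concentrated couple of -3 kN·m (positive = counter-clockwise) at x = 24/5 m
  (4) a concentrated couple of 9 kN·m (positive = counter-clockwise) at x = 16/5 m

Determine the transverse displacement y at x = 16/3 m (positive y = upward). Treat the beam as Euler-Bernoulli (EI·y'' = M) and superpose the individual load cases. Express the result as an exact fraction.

y(16/3) = -293083/75937500 m

Load 1 — uniform load w=17 kN/m over full span:
  y_1 = -wx(L³-2Lx²+x³)/(24EI) = -17·(16/3)·(8³-2·8·(16/3)²+(16/3)³)/(24·200000) = -2992/759375 m
Load 2 — applied couple M₀=2 kN·m at a=4 m (b=L-a=4):
  y_2 = (M₀x³/(6L)-M₀(x-a)²/2+C₁x)/EI  [x>a] with C₁=M₀(3b²-L²)/(6L)=-2/3 = (2·(16/3)³/(6·8)-2·((16/3)-4)²/2+(-2/3)·(16/3))/200000 = 1/202500 m
Load 3 — applied couple M₀=-3 kN·m at a=24/5 m (b=L-a=16/5):
  y_3 = (M₀x³/(6L)-M₀(x-a)²/2+C₁x)/EI  [x>a] with C₁=M₀(3b²-L²)/(6L)=52/25 = ((-3)·(16/3)³/(6·8)-(-3)·((16/3)-(24/5))²/2+(52/25)·(16/3))/200000 = 43/4218750 m
Load 4 — applied couple M₀=9 kN·m at a=16/5 m (b=L-a=24/5):
  y_4 = (M₀x³/(6L)-M₀(x-a)²/2+C₁x)/EI  [x>a] with C₁=M₀(3b²-L²)/(6L)=24/25 = (9·(16/3)³/(6·8)-9·((16/3)-(16/5))²/2+(24/25)·(16/3))/200000 = 46/703125 m
Superposition: y = Σ y_i = -293083/75937500 m ≈ -0.003860 m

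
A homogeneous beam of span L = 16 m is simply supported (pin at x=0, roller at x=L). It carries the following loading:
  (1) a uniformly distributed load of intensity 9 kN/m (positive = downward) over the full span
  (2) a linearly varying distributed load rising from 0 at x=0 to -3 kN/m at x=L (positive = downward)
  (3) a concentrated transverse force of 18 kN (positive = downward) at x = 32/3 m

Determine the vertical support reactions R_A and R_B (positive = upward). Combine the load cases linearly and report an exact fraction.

Load 1 — uniform load w=9 kN/m over full span:
  R_A = wL/2 = 9·16/2 = 72 kN
  R_B = wL/2 = 9·16/2 = 72 kN
Load 2 — triangular load w₀=-3 kN/m (0→w₀ over full span):
  R_A = w₀L/6 = (-3)·16/6 = -8 kN
  R_B = w₀L/3 = (-3)·16/3 = -16 kN
Load 3 — point force P=18 kN at a=32/3 m (b=L-a=16/3):
  R_A = Pb/L = 18·(16/3)/16 = 6 kN
  R_B = Pa/L = 18·(32/3)/16 = 12 kN
Superposition: R_A = 70 kN, R_B = 68 kN

R_A = 70 kN, R_B = 68 kN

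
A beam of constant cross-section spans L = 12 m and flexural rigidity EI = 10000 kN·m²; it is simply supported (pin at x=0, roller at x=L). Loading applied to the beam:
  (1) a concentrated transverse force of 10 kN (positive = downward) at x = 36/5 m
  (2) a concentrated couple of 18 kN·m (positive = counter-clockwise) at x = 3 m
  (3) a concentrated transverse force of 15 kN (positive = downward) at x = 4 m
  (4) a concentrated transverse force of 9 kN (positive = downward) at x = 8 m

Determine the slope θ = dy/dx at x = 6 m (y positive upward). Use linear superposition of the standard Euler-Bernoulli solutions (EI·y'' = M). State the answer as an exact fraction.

Load 1 — point force P=10 kN at a=36/5 m (b=L-a=24/5):
  θ_1 = -Pb(L²-b²-3x²)/(6LEI)  [x≤a] = -10·(24/5)·(12²-(24/5)²-3·6²)/(6·12·10000) = -27/31250 rad
Load 2 — applied couple M₀=18 kN·m at a=3 m (b=L-a=9):
  θ_2 = (M₀x²/(2L)-M₀(x-a)+C₁)/EI  [x>a] with C₁=M₀(3b²-L²)/(6L)=99/4 = (18·6²/(2·12)-18·(6-3)+(99/4))/10000 = -9/40000 rad
Load 3 — point force P=15 kN at a=4 m (b=L-a=8):
  θ_3 = -Pa(2L²-6Lx+3x²+a²)/(6LEI)  [x>a] = -15·4·(2·12²-6·12·6+3·6²+4²)/(6·12·10000) = 1/600 rad
Load 4 — point force P=9 kN at a=8 m (b=L-a=4):
  θ_4 = -Pb(L²-b²-3x²)/(6LEI)  [x≤a] = -9·4·(12²-4²-3·6²)/(6·12·10000) = -1/1000 rad
Superposition: θ = Σ θ_i = -1267/3000000 rad ≈ -0.000422 rad

θ(6) = -1267/3000000 rad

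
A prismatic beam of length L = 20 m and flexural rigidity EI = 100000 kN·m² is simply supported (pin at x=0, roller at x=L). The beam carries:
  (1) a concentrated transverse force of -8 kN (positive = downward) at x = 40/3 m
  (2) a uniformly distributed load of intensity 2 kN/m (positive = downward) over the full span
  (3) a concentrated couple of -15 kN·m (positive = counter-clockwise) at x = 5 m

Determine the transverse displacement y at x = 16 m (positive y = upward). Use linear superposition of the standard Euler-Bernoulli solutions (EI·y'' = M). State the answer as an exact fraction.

y(16) = -307141/16200000 m

Load 1 — point force P=-8 kN at a=40/3 m (b=L-a=20/3):
  y_1 = -Pa(L-x)(2Lx-a²-x²)/(6LEI)  [x>a] = -(-8)·(40/3)·(20-16)·(2·20·16-(40/3)²-16²)/(6·20·100000) = 1856/253125 m
Load 2 — uniform load w=2 kN/m over full span:
  y_2 = -wx(L³-2Lx²+x³)/(24EI) = -2·16·(20³-2·20·16²+16³)/(24·100000) = -232/9375 m
Load 3 — applied couple M₀=-15 kN·m at a=5 m (b=L-a=15):
  y_3 = (M₀x³/(6L)-M₀(x-a)²/2+C₁x)/EI  [x>a] with C₁=M₀(3b²-L²)/(6L)=-275/8 = ((-15)·16³/(6·20)-(-15)·(16-5)²/2+(-275/8)·16)/100000 = -309/200000 m
Superposition: y = Σ y_i = -307141/16200000 m ≈ -0.018959 m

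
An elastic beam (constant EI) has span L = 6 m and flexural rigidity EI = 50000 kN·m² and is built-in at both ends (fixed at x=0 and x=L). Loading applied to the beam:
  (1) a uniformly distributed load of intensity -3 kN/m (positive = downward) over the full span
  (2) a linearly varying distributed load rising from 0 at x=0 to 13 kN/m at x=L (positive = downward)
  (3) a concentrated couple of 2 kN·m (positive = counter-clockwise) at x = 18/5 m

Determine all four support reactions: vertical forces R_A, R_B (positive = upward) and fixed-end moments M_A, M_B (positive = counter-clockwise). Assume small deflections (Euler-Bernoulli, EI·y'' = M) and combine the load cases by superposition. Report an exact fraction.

R_A = 159/50 kN, M_A = 181/25 kN·m, R_B = 891/50 kN, M_B = -354/25 kN·m

Load 1 — uniform load w=-3 kN/m over full span:
  R_A = wL/2 = (-3)·6/2 = -9 kN
  M_A = wL²/12 = (-3)·6²/12 = -9 kN·m
  R_B = wL/2 = (-3)·6/2 = -9 kN
  M_B = -wL²/12 = -(-3)·6²/12 = 9 kN·m
Load 2 — triangular load w₀=13 kN/m (0→w₀ over full span):
  R_A = 3w₀L/20 = 3·13·6/20 = 117/10 kN
  M_A = w₀L²/30 = 13·6²/30 = 78/5 kN·m
  R_B = 7w₀L/20 = 7·13·6/20 = 273/10 kN
  M_B = -w₀L²/20 = -13·6²/20 = -117/5 kN·m
Load 3 — applied couple M₀=2 kN·m at a=18/5 m (b=L-a=12/5):
  R_A = 6M₀ab/L³ = 6·2·(18/5)·(12/5)/6³ = 12/25 kN
  M_A = M₀b(2a-b)/L² = 2·(12/5)·(2·(18/5)-(12/5))/6² = 16/25 kN·m
  R_B = -6M₀ab/L³ = -6·2·(18/5)·(12/5)/6³ = -12/25 kN
  M_B = M₀a(2b-a)/L² = 2·(18/5)·(2·(12/5)-(18/5))/6² = 6/25 kN·m
Superposition: R_A = 159/50 kN, M_A = 181/25 kN·m, R_B = 891/50 kN, M_B = -354/25 kN·m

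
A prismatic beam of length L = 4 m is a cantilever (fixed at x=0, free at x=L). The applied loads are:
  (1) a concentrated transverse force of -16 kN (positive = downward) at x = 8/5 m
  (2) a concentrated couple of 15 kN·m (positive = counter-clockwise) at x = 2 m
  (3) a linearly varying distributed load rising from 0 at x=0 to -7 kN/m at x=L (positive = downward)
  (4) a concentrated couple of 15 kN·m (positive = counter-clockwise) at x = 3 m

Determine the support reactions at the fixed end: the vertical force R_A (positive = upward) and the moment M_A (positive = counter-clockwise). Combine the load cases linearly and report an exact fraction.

R_A = -30 kN, M_A = -1394/15 kN·m

Load 1 — point force P=-16 kN at a=8/5 m (b=L-a=12/5):
  R_A = P = (-16) = -16 kN
  M_A = Pa = (-16)·(8/5) = -128/5 kN·m
Load 2 — applied couple M₀=15 kN·m at a=2 m (b=L-a=2):
  R_A = 0 kN
  M_A = -M₀ = -15 kN·m
Load 3 — triangular load w₀=-7 kN/m (0→w₀ over full span):
  R_A = w₀L/2 = (-7)·4/2 = -14 kN
  M_A = w₀L²/3 = (-7)·4²/3 = -112/3 kN·m
Load 4 — applied couple M₀=15 kN·m at a=3 m (b=L-a=1):
  R_A = 0 kN
  M_A = -M₀ = -15 kN·m
Superposition: R_A = -30 kN, M_A = -1394/15 kN·m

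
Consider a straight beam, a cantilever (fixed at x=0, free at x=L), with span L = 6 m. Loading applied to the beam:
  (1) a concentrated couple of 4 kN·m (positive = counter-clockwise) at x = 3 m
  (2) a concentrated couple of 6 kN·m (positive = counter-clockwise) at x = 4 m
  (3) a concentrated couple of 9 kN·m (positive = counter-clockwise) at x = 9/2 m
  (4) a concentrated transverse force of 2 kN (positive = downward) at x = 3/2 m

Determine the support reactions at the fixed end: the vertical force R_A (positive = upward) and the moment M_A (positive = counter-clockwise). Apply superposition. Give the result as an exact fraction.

R_A = 2 kN, M_A = -16 kN·m

Load 1 — applied couple M₀=4 kN·m at a=3 m (b=L-a=3):
  R_A = 0 kN
  M_A = -M₀ = -4 kN·m
Load 2 — applied couple M₀=6 kN·m at a=4 m (b=L-a=2):
  R_A = 0 kN
  M_A = -M₀ = -6 kN·m
Load 3 — applied couple M₀=9 kN·m at a=9/2 m (b=L-a=3/2):
  R_A = 0 kN
  M_A = -M₀ = -9 kN·m
Load 4 — point force P=2 kN at a=3/2 m (b=L-a=9/2):
  R_A = P = 2 kN
  M_A = Pa = 2·(3/2) = 3 kN·m
Superposition: R_A = 2 kN, M_A = -16 kN·m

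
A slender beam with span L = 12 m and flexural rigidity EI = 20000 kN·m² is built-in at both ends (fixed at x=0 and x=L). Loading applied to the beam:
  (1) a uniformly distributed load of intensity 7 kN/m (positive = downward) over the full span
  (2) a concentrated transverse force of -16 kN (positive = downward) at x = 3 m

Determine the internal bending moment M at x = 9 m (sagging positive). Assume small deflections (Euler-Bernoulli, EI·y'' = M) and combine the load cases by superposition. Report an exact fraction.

M(9) = 12 kN·m

Load 1 — uniform load w=7 kN/m over full span:
  M_1 = wLx/2 - wL²/12 - wx²/2 = 7·12·9/2 - 7·12²/12 - 7·9²/2 = 21/2 kN·m
Load 2 — point force P=-16 kN at a=3 m (b=L-a=9):
  M_2 = Pa²(a+3b)(L-x)/L³ - Pa²b/L²  [x>a] = (-16)·3²·(3+3·9)·(12-9)/12³ - (-16)·3²·9/12² = 3/2 kN·m
Superposition: M = Σ M_i = 12 kN·m ≈ 12.000000 kN·m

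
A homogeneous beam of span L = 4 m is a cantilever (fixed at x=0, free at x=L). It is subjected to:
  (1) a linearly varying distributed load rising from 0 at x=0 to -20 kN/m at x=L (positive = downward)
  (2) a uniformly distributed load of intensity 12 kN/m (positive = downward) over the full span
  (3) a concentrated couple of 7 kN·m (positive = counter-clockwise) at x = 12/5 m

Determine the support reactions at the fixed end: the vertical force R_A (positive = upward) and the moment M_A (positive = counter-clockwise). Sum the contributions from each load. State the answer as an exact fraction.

R_A = 8 kN, M_A = -53/3 kN·m

Load 1 — triangular load w₀=-20 kN/m (0→w₀ over full span):
  R_A = w₀L/2 = (-20)·4/2 = -40 kN
  M_A = w₀L²/3 = (-20)·4²/3 = -320/3 kN·m
Load 2 — uniform load w=12 kN/m over full span:
  R_A = wL = 12·4 = 48 kN
  M_A = wL²/2 = 12·4²/2 = 96 kN·m
Load 3 — applied couple M₀=7 kN·m at a=12/5 m (b=L-a=8/5):
  R_A = 0 kN
  M_A = -M₀ = -7 kN·m
Superposition: R_A = 8 kN, M_A = -53/3 kN·m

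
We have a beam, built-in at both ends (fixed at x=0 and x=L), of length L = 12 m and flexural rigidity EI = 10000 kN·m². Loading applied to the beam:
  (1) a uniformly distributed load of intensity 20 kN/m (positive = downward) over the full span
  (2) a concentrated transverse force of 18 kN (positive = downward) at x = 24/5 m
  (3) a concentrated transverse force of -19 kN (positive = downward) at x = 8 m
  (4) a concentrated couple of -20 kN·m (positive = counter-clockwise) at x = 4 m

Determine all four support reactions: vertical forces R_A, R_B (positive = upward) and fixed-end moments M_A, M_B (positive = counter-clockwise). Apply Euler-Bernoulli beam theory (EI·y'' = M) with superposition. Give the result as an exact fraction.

R_A = 420241/3375 kN, M_A = 285992/1125 kN·m, R_B = 386384/3375 kN, M_B = -262828/1125 kN·m

Load 1 — uniform load w=20 kN/m over full span:
  R_A = wL/2 = 20·12/2 = 120 kN
  M_A = wL²/12 = 20·12²/12 = 240 kN·m
  R_B = wL/2 = 20·12/2 = 120 kN
  M_B = -wL²/12 = -20·12²/12 = -240 kN·m
Load 2 — point force P=18 kN at a=24/5 m (b=L-a=36/5):
  R_A = Pb²(3a+b)/L³ = 18·(36/5)²·(3·(24/5)+(36/5))/12³ = 1458/125 kN
  M_A = Pab²/L² = 18·(24/5)·(36/5)²/12² = 3888/125 kN·m
  R_B = Pa²(a+3b)/L³ = 18·(24/5)²·((24/5)+3·(36/5))/12³ = 792/125 kN
  M_B = -Pa²b/L² = -18·(24/5)²·(36/5)/12² = -2592/125 kN·m
Load 3 — point force P=-19 kN at a=8 m (b=L-a=4):
  R_A = Pb²(3a+b)/L³ = (-19)·4²·(3·8+4)/12³ = -133/27 kN
  M_A = Pab²/L² = (-19)·8·4²/12² = -152/9 kN·m
  R_B = Pa²(a+3b)/L³ = (-19)·8²·(8+3·4)/12³ = -380/27 kN
  M_B = -Pa²b/L² = -(-19)·8²·4/12² = 304/9 kN·m
Load 4 — applied couple M₀=-20 kN·m at a=4 m (b=L-a=8):
  R_A = 6M₀ab/L³ = 6·(-20)·4·8/12³ = -20/9 kN
  M_A = M₀b(2a-b)/L² = (-20)·8·(2·4-8)/12² = 0 kN·m
  R_B = -6M₀ab/L³ = -6·(-20)·4·8/12³ = 20/9 kN
  M_B = M₀a(2b-a)/L² = (-20)·4·(2·8-4)/12² = -20/3 kN·m
Superposition: R_A = 420241/3375 kN, M_A = 285992/1125 kN·m, R_B = 386384/3375 kN, M_B = -262828/1125 kN·m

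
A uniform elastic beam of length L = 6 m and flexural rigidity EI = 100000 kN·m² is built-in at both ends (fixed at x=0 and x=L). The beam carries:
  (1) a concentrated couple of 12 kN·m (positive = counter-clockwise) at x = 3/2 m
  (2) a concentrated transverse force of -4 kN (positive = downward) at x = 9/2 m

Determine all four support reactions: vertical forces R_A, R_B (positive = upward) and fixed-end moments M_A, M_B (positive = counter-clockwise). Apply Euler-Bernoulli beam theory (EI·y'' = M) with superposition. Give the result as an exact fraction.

Load 1 — applied couple M₀=12 kN·m at a=3/2 m (b=L-a=9/2):
  R_A = 6M₀ab/L³ = 6·12·(3/2)·(9/2)/6³ = 9/4 kN
  M_A = M₀b(2a-b)/L² = 12·(9/2)·(2·(3/2)-(9/2))/6² = -9/4 kN·m
  R_B = -6M₀ab/L³ = -6·12·(3/2)·(9/2)/6³ = -9/4 kN
  M_B = M₀a(2b-a)/L² = 12·(3/2)·(2·(9/2)-(3/2))/6² = 15/4 kN·m
Load 2 — point force P=-4 kN at a=9/2 m (b=L-a=3/2):
  R_A = Pb²(3a+b)/L³ = (-4)·(3/2)²·(3·(9/2)+(3/2))/6³ = -5/8 kN
  M_A = Pab²/L² = (-4)·(9/2)·(3/2)²/6² = -9/8 kN·m
  R_B = Pa²(a+3b)/L³ = (-4)·(9/2)²·((9/2)+3·(3/2))/6³ = -27/8 kN
  M_B = -Pa²b/L² = -(-4)·(9/2)²·(3/2)/6² = 27/8 kN·m
Superposition: R_A = 13/8 kN, M_A = -27/8 kN·m, R_B = -45/8 kN, M_B = 57/8 kN·m

R_A = 13/8 kN, M_A = -27/8 kN·m, R_B = -45/8 kN, M_B = 57/8 kN·m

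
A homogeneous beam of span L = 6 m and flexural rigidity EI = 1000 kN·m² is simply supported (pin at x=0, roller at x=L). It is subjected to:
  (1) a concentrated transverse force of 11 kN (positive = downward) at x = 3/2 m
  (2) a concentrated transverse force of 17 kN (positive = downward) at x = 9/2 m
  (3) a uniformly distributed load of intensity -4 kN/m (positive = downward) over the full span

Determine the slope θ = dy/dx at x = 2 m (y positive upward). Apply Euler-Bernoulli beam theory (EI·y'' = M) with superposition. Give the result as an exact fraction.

θ(2) = -221/48000 rad

Load 1 — point force P=11 kN at a=3/2 m (b=L-a=9/2):
  θ_1 = -Pa(2L²-6Lx+3x²+a²)/(6LEI)  [x>a] = -11·(3/2)·(2·6²-6·6·2+3·2²+(3/2)²)/(6·6·1000) = -209/32000 rad
Load 2 — point force P=17 kN at a=9/2 m (b=L-a=3/2):
  θ_2 = -Pb(L²-b²-3x²)/(6LEI)  [x≤a] = -17·(3/2)·(6²-(3/2)²-3·2²)/(6·6·1000) = -493/32000 rad
Load 3 — uniform load w=-4 kN/m over full span:
  θ_3 = -w(L³-6Lx²+4x³)/(24EI) = -(-4)·(6³-6·6·2²+4·2³)/(24·1000) = 13/750 rad
Superposition: θ = Σ θ_i = -221/48000 rad ≈ -0.004604 rad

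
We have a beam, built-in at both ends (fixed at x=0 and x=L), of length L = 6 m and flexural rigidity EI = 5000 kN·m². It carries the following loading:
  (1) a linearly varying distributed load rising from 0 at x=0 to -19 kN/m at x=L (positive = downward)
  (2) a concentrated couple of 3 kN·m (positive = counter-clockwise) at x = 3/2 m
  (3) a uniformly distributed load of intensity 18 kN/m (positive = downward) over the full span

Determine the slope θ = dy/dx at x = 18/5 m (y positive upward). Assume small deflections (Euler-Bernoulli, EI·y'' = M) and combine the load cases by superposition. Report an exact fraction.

θ(18/5) = 20889/12500000 rad

Load 1 — triangular load w₀=-19 kN/m (0→w₀ over full span):
  θ_1 = -w₀(2x(L-x)(L-2x)(x+2L)+x²(L-x)²)/(120LEI) = -(-19)·(2·(18/5)·(6-(18/5))·(6-2·(18/5))·((18/5)+2·6)+(18/5)²·(6-(18/5))²)/(120·6·5000) = -513/390625 rad
Load 2 — applied couple M₀=3 kN·m at a=3/2 m (b=L-a=9/2):
  θ_2 = (R_Ax²/2 - M_Ax - M₀(x-a))/EI  [x>a] with R_A=9/16, M_A=-9/16 = ((9/16)·(18/5)²/2 - (-9/16)·(18/5) - 3·((18/5)-(3/2)))/5000 = -63/500000 rad
Load 3 — uniform load w=18 kN/m over full span:
  θ_3 = -wx(L-x)(L-2x)/(12EI) = -18·(18/5)·(6-(18/5))·(6-2·(18/5))/(12·5000) = 243/78125 rad
Superposition: θ = Σ θ_i = 20889/12500000 rad ≈ 0.001671 rad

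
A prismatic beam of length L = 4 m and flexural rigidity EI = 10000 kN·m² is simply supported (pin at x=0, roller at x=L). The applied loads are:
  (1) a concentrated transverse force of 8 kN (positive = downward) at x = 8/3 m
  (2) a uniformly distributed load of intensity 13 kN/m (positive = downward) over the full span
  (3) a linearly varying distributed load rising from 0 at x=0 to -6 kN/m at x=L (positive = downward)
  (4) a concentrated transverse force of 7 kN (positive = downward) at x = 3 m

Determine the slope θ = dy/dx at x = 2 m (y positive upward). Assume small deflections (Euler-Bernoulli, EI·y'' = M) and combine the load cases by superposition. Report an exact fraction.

θ(2) = -4523/32400000 rad

Load 1 — point force P=8 kN at a=8/3 m (b=L-a=4/3):
  θ_1 = -Pb(L²-b²-3x²)/(6LEI)  [x≤a] = -8·(4/3)·(4²-(4/3)²-3·2²)/(6·4·10000) = -1/10125 rad
Load 2 — uniform load w=13 kN/m over full span:
  θ_2 = -w(L³-6Lx²+4x³)/(24EI) = -13·(4³-6·4·2²+4·2³)/(24·10000) = 0 rad
Load 3 — triangular load w₀=-6 kN/m (0→w₀ over full span):
  θ_3 = -w₀(7L⁴-30L²x²+15x⁴)/(360LEI) = -(-6)·(7·4⁴-30·4²·2²+15·2⁴)/(360·4·10000) = 7/150000 rad
Load 4 — point force P=7 kN at a=3 m (b=L-a=1):
  θ_4 = -Pb(L²-b²-3x²)/(6LEI)  [x≤a] = -7·1·(4²-1²-3·2²)/(6·4·10000) = -7/80000 rad
Superposition: θ = Σ θ_i = -4523/32400000 rad ≈ -0.000140 rad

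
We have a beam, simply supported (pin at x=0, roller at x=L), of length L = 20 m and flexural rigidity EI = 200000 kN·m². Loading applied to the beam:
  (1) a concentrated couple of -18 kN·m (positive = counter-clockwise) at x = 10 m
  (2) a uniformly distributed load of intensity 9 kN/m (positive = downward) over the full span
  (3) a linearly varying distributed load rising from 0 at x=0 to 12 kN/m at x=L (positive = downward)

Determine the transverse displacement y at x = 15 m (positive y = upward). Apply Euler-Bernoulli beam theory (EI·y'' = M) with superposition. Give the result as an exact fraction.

Load 1 — applied couple M₀=-18 kN·m at a=10 m (b=L-a=10):
  y_1 = (M₀x³/(6L)-M₀(x-a)²/2+C₁x)/EI  [x>a] with C₁=M₀(3b²-L²)/(6L)=15 = ((-18)·15³/(6·20)-(-18)·(15-10)²/2+15·15)/200000 = -9/32000 m
Load 2 — uniform load w=9 kN/m over full span:
  y_2 = -wx(L³-2Lx²+x³)/(24EI) = -9·15·(20³-2·20·15²+15³)/(24·200000) = -171/2560 m
Load 3 — triangular load w₀=12 kN/m (0→w₀ over full span):
  y_3 = -w₀x(7L⁴-10L²x²+3x⁴)/(360LEI) = -12·15·(7·20⁴-10·20²·15²+3·15⁴)/(360·20·200000) = -119/2560 m
Superposition: y = Σ y_i = -1817/16000 m ≈ -0.113562 m

y(15) = -1817/16000 m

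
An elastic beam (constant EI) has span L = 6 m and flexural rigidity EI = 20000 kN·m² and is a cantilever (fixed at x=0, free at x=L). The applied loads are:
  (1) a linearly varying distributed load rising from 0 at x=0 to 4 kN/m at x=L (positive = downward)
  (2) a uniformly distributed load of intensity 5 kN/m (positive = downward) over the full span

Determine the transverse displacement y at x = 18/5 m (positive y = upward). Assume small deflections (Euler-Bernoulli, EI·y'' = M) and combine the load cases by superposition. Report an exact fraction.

Load 1 — triangular load w₀=4 kN/m (0→w₀ over full span):
  y_1 = (w₀Lx³/12-w₀L²x²/6-w₀x⁵/(120L))/EI = (4·6·(18/5)³/12-4·6²·(18/5)²/6-4·(18/5)⁵/(120·6))/20000 = -431811/39062500 m
Load 2 — uniform load w=5 kN/m over full span:
  y_2 = -wx²(x²-4Lx+6L²)/(24EI) = -5·(18/5)²·((18/5)²-4·6·(18/5)+6·6²)/(24·20000) = -24057/1250000 m
Superposition: y = Σ y_i = -4734369/156250000 m ≈ -0.030300 m

y(18/5) = -4734369/156250000 m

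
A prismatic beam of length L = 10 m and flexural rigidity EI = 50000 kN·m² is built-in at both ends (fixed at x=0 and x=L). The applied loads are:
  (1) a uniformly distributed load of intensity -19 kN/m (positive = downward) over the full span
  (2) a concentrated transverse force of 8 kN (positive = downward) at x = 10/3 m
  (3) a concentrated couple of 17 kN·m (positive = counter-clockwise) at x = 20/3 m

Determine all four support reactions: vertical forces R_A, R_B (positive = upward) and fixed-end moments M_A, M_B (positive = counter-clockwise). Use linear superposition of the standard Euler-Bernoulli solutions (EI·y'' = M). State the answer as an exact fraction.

Load 1 — uniform load w=-19 kN/m over full span:
  R_A = wL/2 = (-19)·10/2 = -95 kN
  M_A = wL²/12 = (-19)·10²/12 = -475/3 kN·m
  R_B = wL/2 = (-19)·10/2 = -95 kN
  M_B = -wL²/12 = -(-19)·10²/12 = 475/3 kN·m
Load 2 — point force P=8 kN at a=10/3 m (b=L-a=20/3):
  R_A = Pb²(3a+b)/L³ = 8·(20/3)²·(3·(10/3)+(20/3))/10³ = 160/27 kN
  M_A = Pab²/L² = 8·(10/3)·(20/3)²/10² = 320/27 kN·m
  R_B = Pa²(a+3b)/L³ = 8·(10/3)²·((10/3)+3·(20/3))/10³ = 56/27 kN
  M_B = -Pa²b/L² = -8·(10/3)²·(20/3)/10² = -160/27 kN·m
Load 3 — applied couple M₀=17 kN·m at a=20/3 m (b=L-a=10/3):
  R_A = 6M₀ab/L³ = 6·17·(20/3)·(10/3)/10³ = 34/15 kN
  M_A = M₀b(2a-b)/L² = 17·(10/3)·(2·(20/3)-(10/3))/10² = 17/3 kN·m
  R_B = -6M₀ab/L³ = -6·17·(20/3)·(10/3)/10³ = -34/15 kN
  M_B = M₀a(2b-a)/L² = 17·(20/3)·(2·(10/3)-(20/3))/10² = 0 kN·m
Superposition: R_A = -11719/135 kN, M_A = -3802/27 kN·m, R_B = -12851/135 kN, M_B = 4115/27 kN·m

R_A = -11719/135 kN, M_A = -3802/27 kN·m, R_B = -12851/135 kN, M_B = 4115/27 kN·m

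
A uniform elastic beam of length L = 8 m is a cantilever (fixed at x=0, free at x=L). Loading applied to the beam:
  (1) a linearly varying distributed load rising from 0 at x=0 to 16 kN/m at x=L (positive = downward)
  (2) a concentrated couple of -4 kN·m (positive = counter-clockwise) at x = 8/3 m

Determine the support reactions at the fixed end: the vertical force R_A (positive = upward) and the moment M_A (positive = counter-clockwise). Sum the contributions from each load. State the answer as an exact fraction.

R_A = 64 kN, M_A = 1036/3 kN·m

Load 1 — triangular load w₀=16 kN/m (0→w₀ over full span):
  R_A = w₀L/2 = 16·8/2 = 64 kN
  M_A = w₀L²/3 = 16·8²/3 = 1024/3 kN·m
Load 2 — applied couple M₀=-4 kN·m at a=8/3 m (b=L-a=16/3):
  R_A = 0 kN
  M_A = -M₀ = -(-4) = 4 kN·m
Superposition: R_A = 64 kN, M_A = 1036/3 kN·m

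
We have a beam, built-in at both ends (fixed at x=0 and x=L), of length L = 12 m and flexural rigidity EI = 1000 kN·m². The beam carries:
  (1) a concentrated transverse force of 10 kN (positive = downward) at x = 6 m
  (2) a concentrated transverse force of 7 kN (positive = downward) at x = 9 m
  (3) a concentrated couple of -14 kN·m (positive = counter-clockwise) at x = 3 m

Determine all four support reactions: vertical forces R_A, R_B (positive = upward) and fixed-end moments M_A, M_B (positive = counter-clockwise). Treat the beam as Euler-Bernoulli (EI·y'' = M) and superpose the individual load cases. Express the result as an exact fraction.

R_A = 153/32 kN, M_A = 345/16 kN·m, R_B = 391/32 kN, M_B = -499/16 kN·m

Load 1 — point force P=10 kN at a=6 m (b=L-a=6):
  R_A = Pb²(3a+b)/L³ = 10·6²·(3·6+6)/12³ = 5 kN
  M_A = Pab²/L² = 10·6·6²/12² = 15 kN·m
  R_B = Pa²(a+3b)/L³ = 10·6²·(6+3·6)/12³ = 5 kN
  M_B = -Pa²b/L² = -10·6²·6/12² = -15 kN·m
Load 2 — point force P=7 kN at a=9 m (b=L-a=3):
  R_A = Pb²(3a+b)/L³ = 7·3²·(3·9+3)/12³ = 35/32 kN
  M_A = Pab²/L² = 7·9·3²/12² = 63/16 kN·m
  R_B = Pa²(a+3b)/L³ = 7·9²·(9+3·3)/12³ = 189/32 kN
  M_B = -Pa²b/L² = -7·9²·3/12² = -189/16 kN·m
Load 3 — applied couple M₀=-14 kN·m at a=3 m (b=L-a=9):
  R_A = 6M₀ab/L³ = 6·(-14)·3·9/12³ = -21/16 kN
  M_A = M₀b(2a-b)/L² = (-14)·9·(2·3-9)/12² = 21/8 kN·m
  R_B = -6M₀ab/L³ = -6·(-14)·3·9/12³ = 21/16 kN
  M_B = M₀a(2b-a)/L² = (-14)·3·(2·9-3)/12² = -35/8 kN·m
Superposition: R_A = 153/32 kN, M_A = 345/16 kN·m, R_B = 391/32 kN, M_B = -499/16 kN·m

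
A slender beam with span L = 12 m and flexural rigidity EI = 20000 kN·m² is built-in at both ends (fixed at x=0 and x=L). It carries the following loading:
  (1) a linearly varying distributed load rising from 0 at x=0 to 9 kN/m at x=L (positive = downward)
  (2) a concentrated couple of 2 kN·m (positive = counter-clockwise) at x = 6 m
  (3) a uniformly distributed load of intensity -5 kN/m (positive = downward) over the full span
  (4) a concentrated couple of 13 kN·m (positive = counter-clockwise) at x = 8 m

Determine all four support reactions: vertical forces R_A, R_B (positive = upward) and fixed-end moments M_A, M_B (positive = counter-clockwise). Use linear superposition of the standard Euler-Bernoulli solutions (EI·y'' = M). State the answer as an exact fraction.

R_A = -2179/180 kN, M_A = -359/30 kN·m, R_B = 1099/180 kN, M_B = -43/10 kN·m

Load 1 — triangular load w₀=9 kN/m (0→w₀ over full span):
  R_A = 3w₀L/20 = 3·9·12/20 = 81/5 kN
  M_A = w₀L²/30 = 9·12²/30 = 216/5 kN·m
  R_B = 7w₀L/20 = 7·9·12/20 = 189/5 kN
  M_B = -w₀L²/20 = -9·12²/20 = -324/5 kN·m
Load 2 — applied couple M₀=2 kN·m at a=6 m (b=L-a=6):
  R_A = 6M₀ab/L³ = 6·2·6·6/12³ = 1/4 kN
  M_A = M₀b(2a-b)/L² = 2·6·(2·6-6)/12² = 1/2 kN·m
  R_B = -6M₀ab/L³ = -6·2·6·6/12³ = -1/4 kN
  M_B = M₀a(2b-a)/L² = 2·6·(2·6-6)/12² = 1/2 kN·m
Load 3 — uniform load w=-5 kN/m over full span:
  R_A = wL/2 = (-5)·12/2 = -30 kN
  M_A = wL²/12 = (-5)·12²/12 = -60 kN·m
  R_B = wL/2 = (-5)·12/2 = -30 kN
  M_B = -wL²/12 = -(-5)·12²/12 = 60 kN·m
Load 4 — applied couple M₀=13 kN·m at a=8 m (b=L-a=4):
  R_A = 6M₀ab/L³ = 6·13·8·4/12³ = 13/9 kN
  M_A = M₀b(2a-b)/L² = 13·4·(2·8-4)/12² = 13/3 kN·m
  R_B = -6M₀ab/L³ = -6·13·8·4/12³ = -13/9 kN
  M_B = M₀a(2b-a)/L² = 13·8·(2·4-8)/12² = 0 kN·m
Superposition: R_A = -2179/180 kN, M_A = -359/30 kN·m, R_B = 1099/180 kN, M_B = -43/10 kN·m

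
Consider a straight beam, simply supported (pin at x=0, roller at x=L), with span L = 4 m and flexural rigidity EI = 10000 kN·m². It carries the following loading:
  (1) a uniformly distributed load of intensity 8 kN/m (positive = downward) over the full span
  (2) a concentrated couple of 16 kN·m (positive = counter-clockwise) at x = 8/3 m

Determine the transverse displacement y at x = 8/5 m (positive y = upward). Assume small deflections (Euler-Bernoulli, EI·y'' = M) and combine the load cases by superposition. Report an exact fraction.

y(8/5) = -11968/3515625 m

Load 1 — uniform load w=8 kN/m over full span:
  y_1 = -wx(L³-2Lx²+x³)/(24EI) = -8·(8/5)·(4³-2·4·(8/5)²+(8/5)³)/(24·10000) = -992/390625 m
Load 2 — applied couple M₀=16 kN·m at a=8/3 m (b=L-a=4/3):
  y_2 = (M₀x³/(6L)+C₁x)/EI  [x≤a] with C₁=M₀(3b²-L²)/(6L)=-64/9 = (16·(8/5)³/(6·4)+(-64/9)·(8/5))/10000 = -608/703125 m
Superposition: y = Σ y_i = -11968/3515625 m ≈ -0.003404 m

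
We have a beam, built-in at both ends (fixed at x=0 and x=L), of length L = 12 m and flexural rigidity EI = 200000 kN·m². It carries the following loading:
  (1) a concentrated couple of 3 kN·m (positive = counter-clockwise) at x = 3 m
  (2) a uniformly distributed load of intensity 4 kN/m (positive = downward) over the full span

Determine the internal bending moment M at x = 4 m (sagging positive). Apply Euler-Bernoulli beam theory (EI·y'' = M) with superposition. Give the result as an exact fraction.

Load 1 — applied couple M₀=3 kN·m at a=3 m (b=L-a=9):
  M_1 = R_Ax - M_A - M₀  [x>a] with R_A=9/32, M_A=-9/16 = (9/32)·4 - (-9/16) - 3 = -21/16 kN·m
Load 2 — uniform load w=4 kN/m over full span:
  M_2 = wLx/2 - wL²/12 - wx²/2 = 4·12·4/2 - 4·12²/12 - 4·4²/2 = 16 kN·m
Superposition: M = Σ M_i = 235/16 kN·m ≈ 14.687500 kN·m

M(4) = 235/16 kN·m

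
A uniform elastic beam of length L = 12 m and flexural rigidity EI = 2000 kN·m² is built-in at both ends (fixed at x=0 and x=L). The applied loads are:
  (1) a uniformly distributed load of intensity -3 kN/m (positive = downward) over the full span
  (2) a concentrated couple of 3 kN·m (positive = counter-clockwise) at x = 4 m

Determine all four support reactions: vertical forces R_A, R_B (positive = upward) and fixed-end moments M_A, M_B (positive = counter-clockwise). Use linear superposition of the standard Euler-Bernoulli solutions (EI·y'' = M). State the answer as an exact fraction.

R_A = -53/3 kN, M_A = -36 kN·m, R_B = -55/3 kN, M_B = 37 kN·m

Load 1 — uniform load w=-3 kN/m over full span:
  R_A = wL/2 = (-3)·12/2 = -18 kN
  M_A = wL²/12 = (-3)·12²/12 = -36 kN·m
  R_B = wL/2 = (-3)·12/2 = -18 kN
  M_B = -wL²/12 = -(-3)·12²/12 = 36 kN·m
Load 2 — applied couple M₀=3 kN·m at a=4 m (b=L-a=8):
  R_A = 6M₀ab/L³ = 6·3·4·8/12³ = 1/3 kN
  M_A = M₀b(2a-b)/L² = 3·8·(2·4-8)/12² = 0 kN·m
  R_B = -6M₀ab/L³ = -6·3·4·8/12³ = -1/3 kN
  M_B = M₀a(2b-a)/L² = 3·4·(2·8-4)/12² = 1 kN·m
Superposition: R_A = -53/3 kN, M_A = -36 kN·m, R_B = -55/3 kN, M_B = 37 kN·m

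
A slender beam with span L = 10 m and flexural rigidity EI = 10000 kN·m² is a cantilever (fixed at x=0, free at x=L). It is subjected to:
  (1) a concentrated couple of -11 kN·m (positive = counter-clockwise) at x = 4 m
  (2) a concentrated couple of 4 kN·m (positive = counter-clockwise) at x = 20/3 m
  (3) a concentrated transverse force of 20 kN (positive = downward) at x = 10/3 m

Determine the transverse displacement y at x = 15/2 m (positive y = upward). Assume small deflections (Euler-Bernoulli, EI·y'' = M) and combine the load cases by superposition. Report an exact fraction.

Load 1 — applied couple M₀=-11 kN·m at a=4 m (b=L-a=6):
  y_1 = M₀a(2x-a)/(2EI)  [x>a] = (-11)·4·(2·(15/2)-4)/(2·10000) = -121/5000 m
Load 2 — applied couple M₀=4 kN·m at a=20/3 m (b=L-a=10/3):
  y_2 = M₀a(2x-a)/(2EI)  [x>a] = 4·(20/3)·(2·(15/2)-(20/3))/(2·10000) = 1/90 m
Load 3 — point force P=20 kN at a=10/3 m (b=L-a=20/3):
  y_3 = -Pa²(3x-a)/(6EI)  [x>a] = -20·(10/3)²·(3·(15/2)-(10/3))/(6·10000) = -23/324 m
Superposition: y = Σ y_i = -34051/405000 m ≈ -0.084077 m

y(15/2) = -34051/405000 m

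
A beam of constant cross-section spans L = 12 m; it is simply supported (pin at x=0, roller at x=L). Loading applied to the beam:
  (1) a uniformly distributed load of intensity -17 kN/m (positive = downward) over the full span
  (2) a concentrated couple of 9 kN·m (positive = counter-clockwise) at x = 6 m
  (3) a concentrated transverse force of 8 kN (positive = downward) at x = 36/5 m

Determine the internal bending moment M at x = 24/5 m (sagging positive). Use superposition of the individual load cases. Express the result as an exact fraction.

Load 1 — uniform load w=-17 kN/m over full span:
  M_1 = wx(L-x)/2 = (-17)·(24/5)·(12-(24/5))/2 = -7344/25 kN·m
Load 2 — applied couple M₀=9 kN·m at a=6 m (b=L-a=6):
  M_2 = M₀x/L  [x≤a] = 9·(24/5)/12 = 18/5 kN·m
Load 3 — point force P=8 kN at a=36/5 m (b=L-a=24/5):
  M_3 = Pbx/L  [x≤a] = 8·(24/5)·(24/5)/12 = 384/25 kN·m
Superposition: M = Σ M_i = -1374/5 kN·m ≈ -274.800000 kN·m

M(24/5) = -1374/5 kN·m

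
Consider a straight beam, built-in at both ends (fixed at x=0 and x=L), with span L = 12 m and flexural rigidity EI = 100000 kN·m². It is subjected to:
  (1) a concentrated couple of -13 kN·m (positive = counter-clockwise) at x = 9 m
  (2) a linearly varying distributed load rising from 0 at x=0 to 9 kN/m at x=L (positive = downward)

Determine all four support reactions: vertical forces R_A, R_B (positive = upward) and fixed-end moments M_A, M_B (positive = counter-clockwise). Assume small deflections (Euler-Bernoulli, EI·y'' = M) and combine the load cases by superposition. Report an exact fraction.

Load 1 — applied couple M₀=-13 kN·m at a=9 m (b=L-a=3):
  R_A = 6M₀ab/L³ = 6·(-13)·9·3/12³ = -39/32 kN
  M_A = M₀b(2a-b)/L² = (-13)·3·(2·9-3)/12² = -65/16 kN·m
  R_B = -6M₀ab/L³ = -6·(-13)·9·3/12³ = 39/32 kN
  M_B = M₀a(2b-a)/L² = (-13)·9·(2·3-9)/12² = 39/16 kN·m
Load 2 — triangular load w₀=9 kN/m (0→w₀ over full span):
  R_A = 3w₀L/20 = 3·9·12/20 = 81/5 kN
  M_A = w₀L²/30 = 9·12²/30 = 216/5 kN·m
  R_B = 7w₀L/20 = 7·9·12/20 = 189/5 kN
  M_B = -w₀L²/20 = -9·12²/20 = -324/5 kN·m
Superposition: R_A = 2397/160 kN, M_A = 3131/80 kN·m, R_B = 6243/160 kN, M_B = -4989/80 kN·m

R_A = 2397/160 kN, M_A = 3131/80 kN·m, R_B = 6243/160 kN, M_B = -4989/80 kN·m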